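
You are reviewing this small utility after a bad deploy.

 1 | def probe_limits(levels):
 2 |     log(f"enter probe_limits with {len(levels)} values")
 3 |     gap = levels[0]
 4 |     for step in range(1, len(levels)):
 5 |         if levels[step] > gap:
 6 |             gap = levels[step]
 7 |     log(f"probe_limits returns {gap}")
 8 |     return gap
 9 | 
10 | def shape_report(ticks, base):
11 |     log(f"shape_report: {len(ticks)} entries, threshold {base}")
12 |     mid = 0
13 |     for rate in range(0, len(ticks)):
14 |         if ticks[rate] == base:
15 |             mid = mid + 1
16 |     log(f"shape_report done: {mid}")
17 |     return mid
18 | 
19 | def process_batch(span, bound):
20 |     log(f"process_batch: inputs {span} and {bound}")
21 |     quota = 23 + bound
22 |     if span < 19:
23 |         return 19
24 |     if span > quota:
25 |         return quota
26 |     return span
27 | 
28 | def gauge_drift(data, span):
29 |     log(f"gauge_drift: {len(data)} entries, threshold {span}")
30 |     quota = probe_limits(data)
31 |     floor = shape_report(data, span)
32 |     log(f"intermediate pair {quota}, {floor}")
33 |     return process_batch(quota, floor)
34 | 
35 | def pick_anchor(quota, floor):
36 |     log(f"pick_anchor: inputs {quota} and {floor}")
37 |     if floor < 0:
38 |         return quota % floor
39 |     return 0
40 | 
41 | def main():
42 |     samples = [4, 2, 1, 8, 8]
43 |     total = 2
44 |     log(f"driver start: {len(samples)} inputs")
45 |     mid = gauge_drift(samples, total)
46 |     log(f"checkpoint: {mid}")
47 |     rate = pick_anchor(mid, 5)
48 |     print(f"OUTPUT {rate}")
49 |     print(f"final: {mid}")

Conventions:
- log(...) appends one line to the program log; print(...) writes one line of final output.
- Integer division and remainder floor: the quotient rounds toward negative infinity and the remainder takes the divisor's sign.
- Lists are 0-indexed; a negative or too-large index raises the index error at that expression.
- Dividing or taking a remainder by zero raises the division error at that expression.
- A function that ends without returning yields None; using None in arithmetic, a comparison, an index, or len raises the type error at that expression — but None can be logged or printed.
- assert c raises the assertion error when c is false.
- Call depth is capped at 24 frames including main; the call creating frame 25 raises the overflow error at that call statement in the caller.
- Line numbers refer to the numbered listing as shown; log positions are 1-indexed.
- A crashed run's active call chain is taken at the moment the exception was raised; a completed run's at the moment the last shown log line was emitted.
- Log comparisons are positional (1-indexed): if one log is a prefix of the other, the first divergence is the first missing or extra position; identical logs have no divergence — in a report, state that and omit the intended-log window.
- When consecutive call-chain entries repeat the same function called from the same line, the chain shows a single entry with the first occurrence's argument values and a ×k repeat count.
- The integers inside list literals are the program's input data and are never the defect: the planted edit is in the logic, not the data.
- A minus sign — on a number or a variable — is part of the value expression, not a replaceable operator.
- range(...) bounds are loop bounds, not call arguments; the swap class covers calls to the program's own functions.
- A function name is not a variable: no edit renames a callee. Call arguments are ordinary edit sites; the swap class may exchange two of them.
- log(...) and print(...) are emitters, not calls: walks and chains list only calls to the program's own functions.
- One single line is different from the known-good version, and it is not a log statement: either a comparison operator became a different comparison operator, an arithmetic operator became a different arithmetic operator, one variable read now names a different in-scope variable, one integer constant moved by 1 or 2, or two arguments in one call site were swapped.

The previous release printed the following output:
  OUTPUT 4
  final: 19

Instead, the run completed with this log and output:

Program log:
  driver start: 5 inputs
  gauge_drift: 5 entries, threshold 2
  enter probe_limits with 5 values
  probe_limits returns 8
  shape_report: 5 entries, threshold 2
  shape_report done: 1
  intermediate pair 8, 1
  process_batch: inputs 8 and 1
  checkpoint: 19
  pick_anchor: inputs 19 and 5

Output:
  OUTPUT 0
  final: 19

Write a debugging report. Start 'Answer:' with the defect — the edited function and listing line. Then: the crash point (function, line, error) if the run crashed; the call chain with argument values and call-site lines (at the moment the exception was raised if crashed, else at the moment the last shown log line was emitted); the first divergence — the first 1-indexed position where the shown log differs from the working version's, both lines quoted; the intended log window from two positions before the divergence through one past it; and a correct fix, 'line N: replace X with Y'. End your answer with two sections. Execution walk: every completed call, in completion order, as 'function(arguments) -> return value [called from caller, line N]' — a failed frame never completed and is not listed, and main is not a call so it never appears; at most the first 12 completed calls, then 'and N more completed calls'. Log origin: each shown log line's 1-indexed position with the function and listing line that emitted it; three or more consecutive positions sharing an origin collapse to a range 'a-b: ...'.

Answer: the defect is in pick_anchor at line 37.
Key observation: Nothing in the log betrays the bug — only the output does.
Call chain: main -> pick_anchor(19, 5) (called at line 47).
First divergence: none (the log streams are identical).
Execution walk:
  probe_limits([4, 2, 1, 8, 8]) -> 8  [called from gauge_drift, line 30]
  shape_report([4, 2, 1, 8, 8], 2) -> 1  [called from gauge_drift, line 31]
  process_batch(8, 1) -> 19  [called from gauge_drift, line 33]
  gauge_drift([4, 2, 1, 8, 8], 2) -> 19  [called from main, line 45]
  pick_anchor(19, 5) -> 0  [called from main, line 47]
Log origins:
  1: emitted by main (line 44)
  2: emitted by gauge_drift (line 29)
  3: emitted by probe_limits (line 2)
  4: emitted by probe_limits (line 7)
  5: emitted by shape_report (line 11)
  6: emitted by shape_report (line 16)
  7: emitted by gauge_drift (line 32)
  8: emitted by process_batch (line 20)
  9: emitted by main (line 46)
  10: emitted by pick_anchor (line 36)
A correct fix: line 37: replace `<` with `!=`.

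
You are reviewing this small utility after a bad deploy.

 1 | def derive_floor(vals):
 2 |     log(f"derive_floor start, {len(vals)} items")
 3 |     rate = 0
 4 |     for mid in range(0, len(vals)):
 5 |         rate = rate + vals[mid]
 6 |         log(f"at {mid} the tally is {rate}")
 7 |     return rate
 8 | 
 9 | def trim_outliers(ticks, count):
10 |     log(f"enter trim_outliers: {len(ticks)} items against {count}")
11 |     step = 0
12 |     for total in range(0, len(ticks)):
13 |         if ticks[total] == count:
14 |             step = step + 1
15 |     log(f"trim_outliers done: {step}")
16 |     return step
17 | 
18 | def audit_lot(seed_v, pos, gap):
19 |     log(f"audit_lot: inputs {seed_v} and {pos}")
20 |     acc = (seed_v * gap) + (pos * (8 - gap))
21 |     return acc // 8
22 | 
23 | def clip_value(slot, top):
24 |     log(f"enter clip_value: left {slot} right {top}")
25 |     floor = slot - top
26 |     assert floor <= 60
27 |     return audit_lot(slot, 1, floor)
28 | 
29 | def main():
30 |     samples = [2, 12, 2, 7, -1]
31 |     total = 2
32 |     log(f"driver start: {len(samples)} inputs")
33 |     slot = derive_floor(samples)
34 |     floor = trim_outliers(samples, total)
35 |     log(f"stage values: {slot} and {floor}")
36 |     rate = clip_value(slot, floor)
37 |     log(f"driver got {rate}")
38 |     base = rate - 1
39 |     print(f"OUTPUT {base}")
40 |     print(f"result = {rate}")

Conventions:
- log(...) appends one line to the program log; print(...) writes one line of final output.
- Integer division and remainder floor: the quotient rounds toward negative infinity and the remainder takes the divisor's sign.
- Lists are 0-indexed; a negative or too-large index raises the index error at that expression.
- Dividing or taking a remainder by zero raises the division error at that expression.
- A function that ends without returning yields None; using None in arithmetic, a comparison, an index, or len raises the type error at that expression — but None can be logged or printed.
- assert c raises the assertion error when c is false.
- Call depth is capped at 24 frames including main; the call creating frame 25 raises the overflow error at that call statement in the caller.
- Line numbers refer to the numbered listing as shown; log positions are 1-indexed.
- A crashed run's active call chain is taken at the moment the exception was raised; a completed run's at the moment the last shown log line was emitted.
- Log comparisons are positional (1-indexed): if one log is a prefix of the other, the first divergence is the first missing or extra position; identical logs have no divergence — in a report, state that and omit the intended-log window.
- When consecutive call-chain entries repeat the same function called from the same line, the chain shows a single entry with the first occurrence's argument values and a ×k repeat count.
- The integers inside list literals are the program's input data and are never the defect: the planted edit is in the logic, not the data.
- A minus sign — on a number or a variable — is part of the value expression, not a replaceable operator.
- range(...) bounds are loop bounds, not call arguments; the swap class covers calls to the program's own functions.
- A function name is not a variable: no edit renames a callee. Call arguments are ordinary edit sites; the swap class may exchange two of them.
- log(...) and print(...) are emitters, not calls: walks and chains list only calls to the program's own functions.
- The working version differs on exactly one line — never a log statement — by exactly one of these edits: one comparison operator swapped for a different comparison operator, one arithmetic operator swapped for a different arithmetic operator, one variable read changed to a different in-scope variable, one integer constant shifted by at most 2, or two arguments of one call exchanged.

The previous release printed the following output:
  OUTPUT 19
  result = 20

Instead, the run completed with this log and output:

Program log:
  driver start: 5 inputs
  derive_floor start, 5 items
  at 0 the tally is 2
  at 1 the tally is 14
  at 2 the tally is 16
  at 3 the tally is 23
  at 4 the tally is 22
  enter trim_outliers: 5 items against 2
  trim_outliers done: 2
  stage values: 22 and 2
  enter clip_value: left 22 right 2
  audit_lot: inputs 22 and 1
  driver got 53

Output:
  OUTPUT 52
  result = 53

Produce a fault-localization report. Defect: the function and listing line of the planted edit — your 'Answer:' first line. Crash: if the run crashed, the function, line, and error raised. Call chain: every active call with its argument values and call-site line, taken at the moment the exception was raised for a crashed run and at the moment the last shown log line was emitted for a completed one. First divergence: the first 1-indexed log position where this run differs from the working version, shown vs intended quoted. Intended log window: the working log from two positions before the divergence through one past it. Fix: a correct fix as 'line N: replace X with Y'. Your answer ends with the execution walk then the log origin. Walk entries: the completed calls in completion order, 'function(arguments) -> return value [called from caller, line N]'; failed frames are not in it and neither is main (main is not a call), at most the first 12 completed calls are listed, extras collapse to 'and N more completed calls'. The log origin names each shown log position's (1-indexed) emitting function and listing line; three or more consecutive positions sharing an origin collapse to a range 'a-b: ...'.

Answer: the defect is in clip_value at line 27.
Core observation: At log position 12 the runs split — shown 'audit_lot: inputs 22 and 1', but the working version logs 'audit_lot: inputs 22 and 20'.
Call chain: main.
First divergence: position 12 — shown 'audit_lot: inputs 22 and 1', intended 'audit_lot: inputs 22 and 20'.
Intended log window:
  10: stage values: 22 and 2
  11: enter clip_value: left 22 right 2
  12: audit_lot: inputs 22 and 20
  13: driver got 20
Execution walk:
  derive_floor([2, 12, 2, 7, -1]) -> 22  [called from main, line 33]
  trim_outliers([2, 12, 2, 7, -1], 2) -> 2  [called from main, line 34]
  audit_lot(22, 1, 20) -> 53  [called from clip_value, line 27]
  clip_value(22, 2) -> 53  [called from main, line 36]
Origin of each log line:
  1: from main, line 32
  2: from derive_floor, line 2
  3-7: from derive_floor, line 6
  8: from trim_outliers, line 10
  9: from trim_outliers, line 15
  10: from main, line 35
  11: from clip_value, line 24
  12: from audit_lot, line 19
  13: from main, line 37
A correct fix: line 27: replace `audit_lot(slot, 1, floor)` with `audit_lot(slot, floor, 1)`.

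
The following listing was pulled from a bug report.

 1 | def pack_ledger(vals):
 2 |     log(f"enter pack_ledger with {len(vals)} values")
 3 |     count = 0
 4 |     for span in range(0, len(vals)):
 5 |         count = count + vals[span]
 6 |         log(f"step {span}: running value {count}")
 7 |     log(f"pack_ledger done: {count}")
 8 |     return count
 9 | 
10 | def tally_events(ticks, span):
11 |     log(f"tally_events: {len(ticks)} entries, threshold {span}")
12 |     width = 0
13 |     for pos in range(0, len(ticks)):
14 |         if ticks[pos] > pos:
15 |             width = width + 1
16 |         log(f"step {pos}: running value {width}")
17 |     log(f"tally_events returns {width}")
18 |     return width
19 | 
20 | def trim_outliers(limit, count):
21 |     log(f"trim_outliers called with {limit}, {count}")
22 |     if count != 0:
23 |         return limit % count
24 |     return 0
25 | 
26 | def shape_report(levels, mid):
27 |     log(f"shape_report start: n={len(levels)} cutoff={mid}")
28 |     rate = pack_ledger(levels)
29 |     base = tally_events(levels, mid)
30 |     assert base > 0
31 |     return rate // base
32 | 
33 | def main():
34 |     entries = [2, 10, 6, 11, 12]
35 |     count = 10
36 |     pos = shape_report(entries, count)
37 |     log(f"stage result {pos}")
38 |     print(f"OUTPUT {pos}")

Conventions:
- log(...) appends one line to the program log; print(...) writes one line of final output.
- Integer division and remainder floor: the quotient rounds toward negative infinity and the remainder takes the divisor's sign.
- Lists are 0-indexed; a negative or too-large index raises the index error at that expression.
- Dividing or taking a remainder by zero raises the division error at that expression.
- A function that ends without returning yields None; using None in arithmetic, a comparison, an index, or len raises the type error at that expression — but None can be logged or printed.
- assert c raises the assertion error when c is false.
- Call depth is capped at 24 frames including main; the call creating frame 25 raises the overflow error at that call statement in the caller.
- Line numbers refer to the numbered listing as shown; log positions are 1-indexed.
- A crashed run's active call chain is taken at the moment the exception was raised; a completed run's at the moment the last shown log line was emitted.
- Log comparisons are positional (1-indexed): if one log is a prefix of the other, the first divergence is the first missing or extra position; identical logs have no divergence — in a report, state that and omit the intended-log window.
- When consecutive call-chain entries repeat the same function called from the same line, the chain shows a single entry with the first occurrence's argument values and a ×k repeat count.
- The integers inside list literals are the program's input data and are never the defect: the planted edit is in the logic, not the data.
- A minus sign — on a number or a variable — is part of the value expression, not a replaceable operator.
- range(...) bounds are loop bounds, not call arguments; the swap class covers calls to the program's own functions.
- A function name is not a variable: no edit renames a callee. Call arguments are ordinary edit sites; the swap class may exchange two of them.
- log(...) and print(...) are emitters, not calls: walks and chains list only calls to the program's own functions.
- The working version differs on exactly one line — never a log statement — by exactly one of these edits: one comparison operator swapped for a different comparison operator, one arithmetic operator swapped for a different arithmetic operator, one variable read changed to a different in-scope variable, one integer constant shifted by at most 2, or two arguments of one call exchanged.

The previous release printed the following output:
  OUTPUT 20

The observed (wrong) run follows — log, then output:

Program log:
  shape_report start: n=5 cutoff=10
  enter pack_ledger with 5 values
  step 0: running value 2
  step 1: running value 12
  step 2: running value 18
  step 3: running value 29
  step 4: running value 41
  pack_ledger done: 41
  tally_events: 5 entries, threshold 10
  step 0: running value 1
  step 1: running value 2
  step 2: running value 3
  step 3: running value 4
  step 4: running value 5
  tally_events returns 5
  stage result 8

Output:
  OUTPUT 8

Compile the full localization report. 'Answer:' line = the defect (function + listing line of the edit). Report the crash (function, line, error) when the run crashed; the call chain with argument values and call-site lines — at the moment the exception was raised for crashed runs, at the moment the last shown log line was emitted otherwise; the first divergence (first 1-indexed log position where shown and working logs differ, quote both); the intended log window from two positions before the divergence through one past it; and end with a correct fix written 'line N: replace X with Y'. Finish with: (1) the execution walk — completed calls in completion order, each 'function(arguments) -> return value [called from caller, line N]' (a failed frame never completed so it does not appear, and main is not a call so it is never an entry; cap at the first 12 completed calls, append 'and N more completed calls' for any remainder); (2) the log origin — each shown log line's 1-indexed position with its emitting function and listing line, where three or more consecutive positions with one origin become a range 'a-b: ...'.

Answer: the defect is in tally_events at line 14.
Key fact: At log position 10 the runs split — shown 'step 0: running value 1', but the working version logs 'step 0: running value 0'.
Call chain: main.
First divergence: at position 10 the run shows 'step 0: running value 1' where the working version logs 'step 0: running value 0'.
Intended log window:
  8: pack_ledger done: 41
  9: tally_events: 5 entries, threshold 10
  10: step 0: running value 0
  11: step 1: running value 0
Execution walk:
  pack_ledger([2, 10, 6, 11, 12]) -> 41  [called from shape_report, line 28]
  tally_events([2, 10, 6, 11, 12], 10) -> 5  [called from shape_report, line 29]
  shape_report([2, 10, 6, 11, 12], 10) -> 8  [called from main, line 36]
Log origin:
  1: logged in shape_report at line 27
  2: logged in pack_ledger at line 2
  3-7: logged in pack_ledger at line 6
  8: logged in pack_ledger at line 7
  9: logged in tally_events at line 11
  10-14: logged in tally_events at line 16
  15: logged in tally_events at line 17
  16: logged in main at line 37
A correct fix: line 14: replace `ticks[pos] > pos` with `ticks[pos] > span`.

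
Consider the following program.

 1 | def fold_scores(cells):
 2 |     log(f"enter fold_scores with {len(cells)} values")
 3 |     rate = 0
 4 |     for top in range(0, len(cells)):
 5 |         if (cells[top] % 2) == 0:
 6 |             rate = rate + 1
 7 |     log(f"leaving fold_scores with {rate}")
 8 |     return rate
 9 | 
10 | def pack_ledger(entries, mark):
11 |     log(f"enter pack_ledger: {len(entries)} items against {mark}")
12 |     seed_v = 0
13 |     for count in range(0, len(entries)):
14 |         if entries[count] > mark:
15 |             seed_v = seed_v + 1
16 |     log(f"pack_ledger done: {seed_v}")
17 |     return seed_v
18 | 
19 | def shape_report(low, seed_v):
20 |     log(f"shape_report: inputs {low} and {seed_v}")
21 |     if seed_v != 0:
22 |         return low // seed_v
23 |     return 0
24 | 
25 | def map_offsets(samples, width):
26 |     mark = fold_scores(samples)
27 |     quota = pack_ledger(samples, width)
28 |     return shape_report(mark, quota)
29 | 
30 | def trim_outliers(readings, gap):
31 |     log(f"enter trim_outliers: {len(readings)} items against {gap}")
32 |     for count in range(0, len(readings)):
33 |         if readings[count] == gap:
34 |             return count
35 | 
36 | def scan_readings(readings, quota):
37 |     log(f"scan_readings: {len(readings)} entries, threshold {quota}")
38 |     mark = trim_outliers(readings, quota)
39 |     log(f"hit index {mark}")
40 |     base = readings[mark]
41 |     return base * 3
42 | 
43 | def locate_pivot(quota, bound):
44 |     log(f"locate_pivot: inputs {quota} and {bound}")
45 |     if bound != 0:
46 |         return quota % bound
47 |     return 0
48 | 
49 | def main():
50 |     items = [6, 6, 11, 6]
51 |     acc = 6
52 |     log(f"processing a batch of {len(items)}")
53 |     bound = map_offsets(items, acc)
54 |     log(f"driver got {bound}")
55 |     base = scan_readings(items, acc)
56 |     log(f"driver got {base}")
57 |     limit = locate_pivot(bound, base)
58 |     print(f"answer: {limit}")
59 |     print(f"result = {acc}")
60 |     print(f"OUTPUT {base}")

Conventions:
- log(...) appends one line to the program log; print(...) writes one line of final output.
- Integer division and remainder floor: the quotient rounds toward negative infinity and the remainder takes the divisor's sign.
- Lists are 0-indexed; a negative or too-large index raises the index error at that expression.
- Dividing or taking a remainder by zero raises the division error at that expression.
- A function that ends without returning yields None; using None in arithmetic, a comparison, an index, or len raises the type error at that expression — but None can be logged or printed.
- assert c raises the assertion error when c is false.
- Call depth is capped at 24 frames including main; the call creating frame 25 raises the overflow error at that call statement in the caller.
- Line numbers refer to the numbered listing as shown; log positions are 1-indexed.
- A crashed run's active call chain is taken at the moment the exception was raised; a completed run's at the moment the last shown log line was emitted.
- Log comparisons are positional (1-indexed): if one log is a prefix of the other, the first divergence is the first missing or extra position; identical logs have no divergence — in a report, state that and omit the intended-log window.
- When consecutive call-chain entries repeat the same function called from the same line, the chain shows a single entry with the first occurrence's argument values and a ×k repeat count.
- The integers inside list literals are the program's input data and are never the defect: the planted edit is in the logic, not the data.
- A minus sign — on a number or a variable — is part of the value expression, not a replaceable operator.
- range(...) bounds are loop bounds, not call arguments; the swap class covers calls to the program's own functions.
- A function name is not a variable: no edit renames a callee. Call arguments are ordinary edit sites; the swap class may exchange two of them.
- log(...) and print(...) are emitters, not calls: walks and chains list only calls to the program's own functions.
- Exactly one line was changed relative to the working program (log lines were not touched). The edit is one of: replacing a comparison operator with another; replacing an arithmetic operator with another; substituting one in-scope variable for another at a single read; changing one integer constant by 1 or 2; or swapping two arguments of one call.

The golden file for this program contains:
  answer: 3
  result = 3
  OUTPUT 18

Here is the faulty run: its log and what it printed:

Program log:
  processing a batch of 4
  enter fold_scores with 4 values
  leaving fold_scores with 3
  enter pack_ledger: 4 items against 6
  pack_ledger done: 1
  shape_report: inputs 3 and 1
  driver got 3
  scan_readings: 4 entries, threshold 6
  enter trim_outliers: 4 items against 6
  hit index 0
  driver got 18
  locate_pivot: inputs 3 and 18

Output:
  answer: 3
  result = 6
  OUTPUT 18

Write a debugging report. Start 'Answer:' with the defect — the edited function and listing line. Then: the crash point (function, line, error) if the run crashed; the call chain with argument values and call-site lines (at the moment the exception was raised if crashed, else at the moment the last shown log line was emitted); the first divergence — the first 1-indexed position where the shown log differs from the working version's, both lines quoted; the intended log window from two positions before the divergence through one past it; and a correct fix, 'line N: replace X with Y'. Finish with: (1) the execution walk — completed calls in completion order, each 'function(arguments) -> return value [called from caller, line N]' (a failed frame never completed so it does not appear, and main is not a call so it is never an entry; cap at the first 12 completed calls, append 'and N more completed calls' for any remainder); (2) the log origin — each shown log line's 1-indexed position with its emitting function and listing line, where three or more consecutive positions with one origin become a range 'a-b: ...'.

Answer: the defect is in main at line 59.
Key observation: The two runs log identically and part ways only at the printed values.
Call chain: main -> locate_pivot(3, 18) (called at line 57).
First divergence: none; the two logs match at every position.
Execution walk:
  fold_scores([6, 6, 11, 6]) -> 3  [called from map_offsets, line 26]
  pack_ledger([6, 6, 11, 6], 6) -> 1  [called from map_offsets, line 27]
  shape_report(3, 1) -> 3  [called from map_offsets, line 28]
  map_offsets([6, 6, 11, 6], 6) -> 3  [called from main, line 53]
  trim_outliers([6, 6, 11, 6], 6) -> 0  [called from scan_readings, line 38]
  scan_readings([6, 6, 11, 6], 6) -> 18  [called from main, line 55]
  locate_pivot(3, 18) -> 3  [called from main, line 57]
Log origins:
  1: from main, line 52
  2: from fold_scores, line 2
  3: from fold_scores, line 7
  4: from pack_ledger, line 11
  5: from pack_ledger, line 16
  6: from shape_report, line 20
  7: from main, line 54
  8: from scan_readings, line 37
  9: from trim_outliers, line 31
  10: from scan_readings, line 39
  11: from main, line 56
  12: from locate_pivot, line 44
A correct fix: line 59: replace `acc` with `bound`.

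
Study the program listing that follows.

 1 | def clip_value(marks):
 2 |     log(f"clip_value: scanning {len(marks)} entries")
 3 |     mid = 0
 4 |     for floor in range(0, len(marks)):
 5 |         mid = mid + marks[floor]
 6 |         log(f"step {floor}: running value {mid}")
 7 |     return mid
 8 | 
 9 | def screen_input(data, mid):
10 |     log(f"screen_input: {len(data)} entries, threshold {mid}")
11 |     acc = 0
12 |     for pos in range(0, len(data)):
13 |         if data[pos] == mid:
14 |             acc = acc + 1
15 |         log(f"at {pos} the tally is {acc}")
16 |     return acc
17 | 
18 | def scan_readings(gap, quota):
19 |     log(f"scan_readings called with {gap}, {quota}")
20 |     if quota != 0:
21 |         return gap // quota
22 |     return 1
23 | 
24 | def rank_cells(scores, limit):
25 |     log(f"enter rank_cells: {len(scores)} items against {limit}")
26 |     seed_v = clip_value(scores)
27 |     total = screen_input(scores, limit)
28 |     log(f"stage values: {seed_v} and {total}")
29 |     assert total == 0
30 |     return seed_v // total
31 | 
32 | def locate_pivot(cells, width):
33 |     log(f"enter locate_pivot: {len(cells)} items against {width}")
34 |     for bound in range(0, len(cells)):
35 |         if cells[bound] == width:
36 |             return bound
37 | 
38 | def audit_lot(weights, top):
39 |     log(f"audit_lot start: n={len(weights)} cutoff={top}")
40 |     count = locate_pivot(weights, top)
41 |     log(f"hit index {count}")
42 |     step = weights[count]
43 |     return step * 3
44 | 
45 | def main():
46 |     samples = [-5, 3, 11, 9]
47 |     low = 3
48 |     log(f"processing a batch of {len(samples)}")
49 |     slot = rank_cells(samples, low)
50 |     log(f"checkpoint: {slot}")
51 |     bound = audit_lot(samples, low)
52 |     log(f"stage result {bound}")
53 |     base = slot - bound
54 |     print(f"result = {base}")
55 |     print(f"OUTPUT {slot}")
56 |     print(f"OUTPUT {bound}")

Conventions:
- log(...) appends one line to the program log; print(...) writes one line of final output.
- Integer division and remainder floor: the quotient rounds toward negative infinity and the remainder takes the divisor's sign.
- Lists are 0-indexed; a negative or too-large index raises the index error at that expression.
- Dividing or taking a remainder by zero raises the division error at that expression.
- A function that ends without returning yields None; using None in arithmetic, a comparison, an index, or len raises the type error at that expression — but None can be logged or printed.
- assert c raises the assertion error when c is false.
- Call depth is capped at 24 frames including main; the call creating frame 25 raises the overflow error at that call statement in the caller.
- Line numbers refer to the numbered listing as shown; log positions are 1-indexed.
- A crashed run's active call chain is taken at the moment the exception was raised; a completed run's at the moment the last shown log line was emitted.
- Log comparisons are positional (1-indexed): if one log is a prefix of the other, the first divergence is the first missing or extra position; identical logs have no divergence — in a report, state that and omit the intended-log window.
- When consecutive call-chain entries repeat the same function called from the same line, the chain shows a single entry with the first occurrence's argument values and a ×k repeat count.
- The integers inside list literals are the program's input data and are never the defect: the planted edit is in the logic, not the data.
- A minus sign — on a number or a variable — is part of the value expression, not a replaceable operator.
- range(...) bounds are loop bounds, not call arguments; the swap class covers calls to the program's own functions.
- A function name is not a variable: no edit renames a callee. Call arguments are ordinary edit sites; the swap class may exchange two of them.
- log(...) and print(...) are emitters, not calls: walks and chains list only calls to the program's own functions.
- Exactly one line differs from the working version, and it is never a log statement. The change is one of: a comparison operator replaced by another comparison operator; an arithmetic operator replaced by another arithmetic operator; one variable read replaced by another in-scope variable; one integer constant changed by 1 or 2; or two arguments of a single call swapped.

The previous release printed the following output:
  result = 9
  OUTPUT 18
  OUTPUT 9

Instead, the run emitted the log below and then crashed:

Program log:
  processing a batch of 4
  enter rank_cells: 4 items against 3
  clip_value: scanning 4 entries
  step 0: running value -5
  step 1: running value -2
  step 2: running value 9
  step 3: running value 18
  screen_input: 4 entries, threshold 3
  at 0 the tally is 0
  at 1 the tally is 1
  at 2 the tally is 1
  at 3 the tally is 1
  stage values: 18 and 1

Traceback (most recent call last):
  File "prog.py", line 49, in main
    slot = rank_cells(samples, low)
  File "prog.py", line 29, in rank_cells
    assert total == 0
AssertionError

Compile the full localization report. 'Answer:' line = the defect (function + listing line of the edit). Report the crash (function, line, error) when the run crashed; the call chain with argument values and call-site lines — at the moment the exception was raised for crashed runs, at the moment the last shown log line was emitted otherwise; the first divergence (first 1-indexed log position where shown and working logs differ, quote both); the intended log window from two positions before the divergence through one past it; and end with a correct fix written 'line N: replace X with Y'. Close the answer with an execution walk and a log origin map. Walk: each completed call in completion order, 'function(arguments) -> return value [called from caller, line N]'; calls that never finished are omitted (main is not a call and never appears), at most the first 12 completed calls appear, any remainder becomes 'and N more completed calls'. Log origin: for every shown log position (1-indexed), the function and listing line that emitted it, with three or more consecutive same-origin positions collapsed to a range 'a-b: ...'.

Answer: the defect is in rank_cells at line 29.
Key observation: Only 13 log lines were emitted before the run died; the intended continuation was 'checkpoint: 18'.
Crash: rank_cells, line 29, AssertionError.
Call chain: main -> rank_cells([-5, 3, 11, 9], 3) (called at line 49).
First divergence: position 14 — the faulty run's log ends after 13 lines; the working version continues with 'checkpoint: 18'.
Intended log window:
  12: at 3 the tally is 1
  13: stage values: 18 and 1
  14: checkpoint: 18
  15: audit_lot start: n=4 cutoff=3
Execution walk:
  clip_value([-5, 3, 11, 9]) -> 18  [called from rank_cells, line 26]
  screen_input([-5, 3, 11, 9], 3) -> 1  [called from rank_cells, line 27]
Log line origins:
  1: from main, line 48
  2: from rank_cells, line 25
  3: from clip_value, line 2
  4-7: from clip_value, line 6
  8: from screen_input, line 10
  9-12: from screen_input, line 15
  13: from rank_cells, line 28
A correct fix: line 29: replace `==` with `>`.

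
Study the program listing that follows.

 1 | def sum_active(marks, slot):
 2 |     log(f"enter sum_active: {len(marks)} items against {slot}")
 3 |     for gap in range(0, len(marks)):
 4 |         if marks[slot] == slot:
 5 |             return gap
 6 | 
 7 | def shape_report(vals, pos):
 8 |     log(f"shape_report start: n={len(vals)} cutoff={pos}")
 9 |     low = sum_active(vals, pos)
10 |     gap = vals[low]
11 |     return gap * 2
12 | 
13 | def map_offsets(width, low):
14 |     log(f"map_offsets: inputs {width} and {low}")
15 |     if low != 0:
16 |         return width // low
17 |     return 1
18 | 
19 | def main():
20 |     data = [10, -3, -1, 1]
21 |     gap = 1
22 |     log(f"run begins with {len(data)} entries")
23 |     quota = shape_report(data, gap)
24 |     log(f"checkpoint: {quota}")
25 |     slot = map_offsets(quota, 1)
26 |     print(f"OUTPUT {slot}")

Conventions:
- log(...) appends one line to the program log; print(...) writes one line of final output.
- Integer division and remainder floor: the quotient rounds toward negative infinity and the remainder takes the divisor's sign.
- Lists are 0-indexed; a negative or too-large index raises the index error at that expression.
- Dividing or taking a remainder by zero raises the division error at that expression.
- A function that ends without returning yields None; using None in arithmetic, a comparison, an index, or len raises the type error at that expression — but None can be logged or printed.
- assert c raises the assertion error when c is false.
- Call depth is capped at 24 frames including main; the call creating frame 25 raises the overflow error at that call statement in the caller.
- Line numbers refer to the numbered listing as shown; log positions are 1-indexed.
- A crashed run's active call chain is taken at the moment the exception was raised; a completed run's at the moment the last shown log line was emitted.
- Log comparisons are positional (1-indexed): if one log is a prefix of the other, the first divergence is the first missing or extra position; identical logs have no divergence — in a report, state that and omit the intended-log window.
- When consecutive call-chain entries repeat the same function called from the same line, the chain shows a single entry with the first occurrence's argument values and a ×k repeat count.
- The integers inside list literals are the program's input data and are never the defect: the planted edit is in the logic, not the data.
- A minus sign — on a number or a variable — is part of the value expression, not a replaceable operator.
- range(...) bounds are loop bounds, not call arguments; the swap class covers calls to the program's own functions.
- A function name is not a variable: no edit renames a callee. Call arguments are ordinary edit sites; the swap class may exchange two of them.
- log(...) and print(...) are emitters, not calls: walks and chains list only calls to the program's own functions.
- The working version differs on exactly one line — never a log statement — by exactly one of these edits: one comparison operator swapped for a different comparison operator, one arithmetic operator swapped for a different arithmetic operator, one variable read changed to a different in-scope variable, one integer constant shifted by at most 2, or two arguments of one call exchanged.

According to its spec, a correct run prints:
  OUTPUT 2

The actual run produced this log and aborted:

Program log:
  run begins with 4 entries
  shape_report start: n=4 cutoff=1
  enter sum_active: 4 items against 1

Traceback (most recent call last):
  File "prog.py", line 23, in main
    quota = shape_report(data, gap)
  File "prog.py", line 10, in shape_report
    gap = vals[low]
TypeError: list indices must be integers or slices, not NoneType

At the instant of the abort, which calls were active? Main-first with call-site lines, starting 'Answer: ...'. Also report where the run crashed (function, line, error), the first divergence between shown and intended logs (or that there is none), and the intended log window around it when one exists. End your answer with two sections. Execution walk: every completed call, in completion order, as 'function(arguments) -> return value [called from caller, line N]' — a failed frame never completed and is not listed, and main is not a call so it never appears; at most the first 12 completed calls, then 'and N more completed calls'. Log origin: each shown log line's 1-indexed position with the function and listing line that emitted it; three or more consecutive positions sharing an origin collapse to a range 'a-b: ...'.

Answer: main -> shape_report (called at line 23).
Core observation: Only 3 log lines were emitted before the run died; the intended continuation was 'checkpoint: 2'.
Crash: shape_report, line 10, TypeError.
First divergence: position 4 — after 3 matching lines the faulty run goes silent; intended next line 'checkpoint: 2'.
Intended log window:
  2: shape_report start: n=4 cutoff=1
  3: enter sum_active: 4 items against 1
  4: checkpoint: 2
  5: map_offsets: inputs 2 and 1
Execution walk:
  sum_active([10, -3, -1, 1], 1) -> None  [called from shape_report, line 9]
Log origins:
  1: emitted by main (line 22)
  2: emitted by shape_report (line 8)
  3: emitted by sum_active (line 2)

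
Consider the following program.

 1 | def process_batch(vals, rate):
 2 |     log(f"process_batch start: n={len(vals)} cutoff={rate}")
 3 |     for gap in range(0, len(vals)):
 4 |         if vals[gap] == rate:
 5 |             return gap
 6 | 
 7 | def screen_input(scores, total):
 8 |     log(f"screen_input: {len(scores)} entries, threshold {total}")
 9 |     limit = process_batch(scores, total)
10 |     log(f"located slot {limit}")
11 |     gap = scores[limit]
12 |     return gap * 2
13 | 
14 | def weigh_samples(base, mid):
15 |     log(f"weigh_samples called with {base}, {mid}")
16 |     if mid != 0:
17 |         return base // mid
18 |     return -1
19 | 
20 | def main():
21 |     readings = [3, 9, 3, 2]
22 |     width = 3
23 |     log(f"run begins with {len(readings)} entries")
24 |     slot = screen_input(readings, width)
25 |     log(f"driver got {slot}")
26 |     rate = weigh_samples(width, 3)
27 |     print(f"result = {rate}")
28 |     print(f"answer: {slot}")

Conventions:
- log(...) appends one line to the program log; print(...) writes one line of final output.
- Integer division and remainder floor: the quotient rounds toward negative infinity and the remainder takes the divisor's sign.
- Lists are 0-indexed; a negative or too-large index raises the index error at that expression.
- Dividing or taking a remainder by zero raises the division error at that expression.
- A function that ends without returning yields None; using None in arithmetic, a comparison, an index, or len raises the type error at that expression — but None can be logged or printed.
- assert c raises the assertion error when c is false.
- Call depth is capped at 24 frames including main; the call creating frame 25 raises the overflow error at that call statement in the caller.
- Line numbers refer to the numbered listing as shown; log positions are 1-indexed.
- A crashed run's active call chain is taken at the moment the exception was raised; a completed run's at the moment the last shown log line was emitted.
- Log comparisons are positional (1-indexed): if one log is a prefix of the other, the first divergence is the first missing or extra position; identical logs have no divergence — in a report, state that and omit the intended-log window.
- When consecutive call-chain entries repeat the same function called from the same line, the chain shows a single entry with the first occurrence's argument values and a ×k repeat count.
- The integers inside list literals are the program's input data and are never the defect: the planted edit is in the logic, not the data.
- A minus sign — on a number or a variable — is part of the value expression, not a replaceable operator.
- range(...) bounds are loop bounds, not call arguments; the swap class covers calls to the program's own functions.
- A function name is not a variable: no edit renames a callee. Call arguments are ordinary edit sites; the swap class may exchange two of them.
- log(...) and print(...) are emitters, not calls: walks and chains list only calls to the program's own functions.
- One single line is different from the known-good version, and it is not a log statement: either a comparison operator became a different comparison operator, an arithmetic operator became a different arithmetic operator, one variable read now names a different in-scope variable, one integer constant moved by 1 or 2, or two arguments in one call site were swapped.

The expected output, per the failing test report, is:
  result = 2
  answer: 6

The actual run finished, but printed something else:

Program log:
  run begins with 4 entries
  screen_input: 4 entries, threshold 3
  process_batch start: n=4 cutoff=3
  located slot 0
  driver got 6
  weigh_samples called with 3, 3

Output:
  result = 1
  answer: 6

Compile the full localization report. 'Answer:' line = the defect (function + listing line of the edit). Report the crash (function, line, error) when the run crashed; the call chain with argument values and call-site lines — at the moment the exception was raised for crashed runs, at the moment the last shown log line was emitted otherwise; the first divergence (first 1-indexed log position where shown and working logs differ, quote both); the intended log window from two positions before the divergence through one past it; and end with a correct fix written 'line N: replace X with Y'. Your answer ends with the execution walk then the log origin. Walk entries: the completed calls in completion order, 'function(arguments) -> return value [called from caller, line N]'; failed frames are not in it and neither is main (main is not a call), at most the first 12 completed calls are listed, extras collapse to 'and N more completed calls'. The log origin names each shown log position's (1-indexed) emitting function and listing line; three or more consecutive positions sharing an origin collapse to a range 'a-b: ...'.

Answer: the defect is in main at line 26.
Key observation: Log line 6 is where behavior first shows: 'weigh_samples called with 3, 3' appears instead of 'weigh_samples called with 6, 3'.
Call chain: main -> weigh_samples(3, 3) (called at line 26).
First divergence: position 6 — shown 'weigh_samples called with 3, 3', intended 'weigh_samples called with 6, 3'.
Intended log window:
  4: located slot 0
  5: driver got 6
  6: weigh_samples called with 6, 3
Execution walk:
  process_batch([3, 9, 3, 2], 3) -> 0  [called from screen_input, line 9]
  screen_input([3, 9, 3, 2], 3) -> 6  [called from main, line 24]
  weigh_samples(3, 3) -> 1  [called from main, line 26]
Origin of each log line:
  1: emitted by main (line 23)
  2: emitted by screen_input (line 8)
  3: emitted by process_batch (line 2)
  4: emitted by screen_input (line 10)
  5: emitted by main (line 25)
  6: emitted by weigh_samples (line 15)
A correct fix: line 26: replace `width` with `slot`.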